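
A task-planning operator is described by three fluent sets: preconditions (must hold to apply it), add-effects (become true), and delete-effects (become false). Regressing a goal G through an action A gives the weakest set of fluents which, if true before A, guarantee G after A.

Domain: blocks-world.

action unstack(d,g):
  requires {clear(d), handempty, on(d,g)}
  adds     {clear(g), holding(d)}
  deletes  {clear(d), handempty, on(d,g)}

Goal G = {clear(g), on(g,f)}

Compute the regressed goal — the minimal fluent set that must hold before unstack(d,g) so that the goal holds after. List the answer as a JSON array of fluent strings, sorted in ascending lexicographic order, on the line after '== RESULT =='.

Compute (G \ add) ∪ pre:
  G ∩ del = {}  (empty — regression defined)
  G \ add = {clear(g), on(g,f)} \ {clear(g), holding(d)} = {on(g,f)}
  ∪ pre   = {on(g,f)} ∪ {clear(d), handempty, on(d,g)}
          = {clear(d), handempty, on(d,g), on(g,f)}

== RESULT ==
["clear(d)", "handempty", "on(d,g)", "on(g,f)"]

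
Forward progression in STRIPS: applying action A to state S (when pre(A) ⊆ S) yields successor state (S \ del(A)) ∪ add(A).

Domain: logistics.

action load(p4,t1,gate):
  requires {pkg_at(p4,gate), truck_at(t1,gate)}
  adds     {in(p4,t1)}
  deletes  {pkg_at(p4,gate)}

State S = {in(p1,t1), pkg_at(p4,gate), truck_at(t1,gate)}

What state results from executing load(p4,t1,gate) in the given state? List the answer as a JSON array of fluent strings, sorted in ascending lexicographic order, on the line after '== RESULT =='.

Progress:
  pre ⊆ S: {pkg_at(p4,gate), truck_at(t1,gate)} ⊆ S  — applicable
  S \ del = {in(p1,t1), truck_at(t1,gate)}
  ∪ add   = {in(p1,t1), in(p4,t1), truck_at(t1,gate)}

== RESULT ==
["in(p1,t1)", "in(p4,t1)", "truck_at(t1,gate)"]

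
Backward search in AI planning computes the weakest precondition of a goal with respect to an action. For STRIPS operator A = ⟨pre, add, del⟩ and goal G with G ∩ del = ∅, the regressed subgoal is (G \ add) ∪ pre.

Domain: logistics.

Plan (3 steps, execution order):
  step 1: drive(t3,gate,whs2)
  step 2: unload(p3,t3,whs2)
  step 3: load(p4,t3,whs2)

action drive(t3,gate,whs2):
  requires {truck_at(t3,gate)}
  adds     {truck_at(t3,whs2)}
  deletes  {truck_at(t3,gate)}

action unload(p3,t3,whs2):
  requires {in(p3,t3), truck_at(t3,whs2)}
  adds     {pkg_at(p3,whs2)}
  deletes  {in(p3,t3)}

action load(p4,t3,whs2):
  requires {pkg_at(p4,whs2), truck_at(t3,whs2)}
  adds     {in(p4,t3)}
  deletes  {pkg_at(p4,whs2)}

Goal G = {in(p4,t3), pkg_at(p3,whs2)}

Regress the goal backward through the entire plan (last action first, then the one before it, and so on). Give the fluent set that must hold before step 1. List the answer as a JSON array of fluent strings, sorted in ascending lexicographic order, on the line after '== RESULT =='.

Work backward from the goal:
  through step 3 (load(p4,t3,whs2)): drop {in(p4,t3)}, keep {pkg_at(p3,whs2)}, require {pkg_at(p4,whs2), truck_at(t3,whs2)}
    → {pkg_at(p3,whs2), pkg_at(p4,whs2), truck_at(t3,whs2)}
  through step 2 (unload(p3,t3,whs2)): drop {pkg_at(p3,whs2)}, keep {pkg_at(p4,whs2), truck_at(t3,whs2)}, require {in(p3,t3), truck_at(t3,whs2)}
    → {in(p3,t3), pkg_at(p4,whs2), truck_at(t3,whs2)}
  through step 1 (drive(t3,gate,whs2)): drop {truck_at(t3,whs2)}, keep {in(p3,t3), pkg_at(p4,whs2)}, require {truck_at(t3,gate)}
    → {in(p3,t3), pkg_at(p4,whs2), truck_at(t3,gate)}

== RESULT ==
["in(p3,t3)", "pkg_at(p4,whs2)", "truck_at(t3,gate)"]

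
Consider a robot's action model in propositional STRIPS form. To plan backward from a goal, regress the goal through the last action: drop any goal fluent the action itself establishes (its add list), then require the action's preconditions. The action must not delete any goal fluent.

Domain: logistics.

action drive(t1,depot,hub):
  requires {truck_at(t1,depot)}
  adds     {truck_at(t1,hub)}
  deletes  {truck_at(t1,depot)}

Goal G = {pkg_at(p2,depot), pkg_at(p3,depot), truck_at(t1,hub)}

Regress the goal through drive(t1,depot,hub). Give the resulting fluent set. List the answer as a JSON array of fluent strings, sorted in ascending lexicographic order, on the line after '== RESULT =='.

Regress:
  G ∩ del = {}  (empty — regression defined)
  G \ add = {pkg_at(p2,depot), pkg_at(p3,depot), truck_at(t1,hub)} \ {truck_at(t1,hub)} = {pkg_at(p2,depot), pkg_at(p3,depot)}
  ∪ pre   = {pkg_at(p2,depot), pkg_at(p3,depot)} ∪ {truck_at(t1,depot)}
          = {pkg_at(p2,depot), pkg_at(p3,depot), truck_at(t1,depot)}

== RESULT ==
["pkg_at(p2,depot)", "pkg_at(p3,depot)", "truck_at(t1,depot)"]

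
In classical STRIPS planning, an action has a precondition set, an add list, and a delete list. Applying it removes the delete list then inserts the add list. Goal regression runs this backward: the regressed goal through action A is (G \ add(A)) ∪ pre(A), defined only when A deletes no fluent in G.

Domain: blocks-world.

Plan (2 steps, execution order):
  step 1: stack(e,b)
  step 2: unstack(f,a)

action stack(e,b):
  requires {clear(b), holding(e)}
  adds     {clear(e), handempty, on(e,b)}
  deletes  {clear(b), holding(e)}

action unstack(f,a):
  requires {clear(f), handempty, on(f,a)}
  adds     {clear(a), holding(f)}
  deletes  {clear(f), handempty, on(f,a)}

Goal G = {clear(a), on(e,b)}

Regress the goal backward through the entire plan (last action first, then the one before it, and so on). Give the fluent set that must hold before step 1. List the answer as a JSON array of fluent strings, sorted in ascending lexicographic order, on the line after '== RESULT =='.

Work backward from the goal:
  through step 2 (unstack(f,a)): drop {clear(a)}, keep {on(e,b)}, require {clear(f), handempty, on(f,a)}
    → {clear(f), handempty, on(e,b), on(f,a)}
  through step 1 (stack(e,b)): drop {handempty, on(e,b)}, keep {clear(f), on(f,a)}, require {clear(b), holding(e)}
    → {clear(b), clear(f), holding(e), on(f,a)}

== RESULT ==
["clear(b)", "clear(f)", "holding(e)", "on(f,a)"]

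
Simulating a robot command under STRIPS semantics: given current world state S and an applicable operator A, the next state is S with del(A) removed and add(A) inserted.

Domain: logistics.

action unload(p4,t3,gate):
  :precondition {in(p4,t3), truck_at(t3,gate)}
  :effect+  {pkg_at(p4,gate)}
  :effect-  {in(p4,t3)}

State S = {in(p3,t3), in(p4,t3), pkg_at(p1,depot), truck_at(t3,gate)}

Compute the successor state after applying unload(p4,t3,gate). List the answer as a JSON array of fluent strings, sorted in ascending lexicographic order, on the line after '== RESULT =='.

Progress:
  pre ⊆ S: {in(p4,t3), truck_at(t3,gate)} ⊆ S  — applicable
  S \ del = {in(p3,t3), pkg_at(p1,depot), truck_at(t3,gate)}
  ∪ add   = {in(p3,t3), pkg_at(p1,depot), pkg_at(p4,gate), truck_at(t3,gate)}

== RESULT ==
["in(p3,t3)", "pkg_at(p1,depot)", "pkg_at(p4,gate)", "truck_at(t3,gate)"]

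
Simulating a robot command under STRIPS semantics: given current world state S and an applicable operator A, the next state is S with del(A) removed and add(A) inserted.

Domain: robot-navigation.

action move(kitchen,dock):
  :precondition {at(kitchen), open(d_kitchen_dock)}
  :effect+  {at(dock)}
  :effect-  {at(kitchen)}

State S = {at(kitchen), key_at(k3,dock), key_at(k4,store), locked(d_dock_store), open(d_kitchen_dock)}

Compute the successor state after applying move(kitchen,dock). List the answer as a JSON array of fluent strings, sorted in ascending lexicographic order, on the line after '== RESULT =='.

Progress:
  pre ⊆ S: {at(kitchen), open(d_kitchen_dock)} ⊆ S  — applicable
  S \ del = {key_at(k3,dock), key_at(k4,store), locked(d_dock_store), open(d_kitchen_dock)}
  ∪ add   = {at(dock), key_at(k3,dock), key_at(k4,store), locked(d_dock_store), open(d_kitchen_dock)}

== RESULT ==
["at(dock)", "key_at(k3,dock)", "key_at(k4,store)", "locked(d_dock_store)", "open(d_kitchen_dock)"]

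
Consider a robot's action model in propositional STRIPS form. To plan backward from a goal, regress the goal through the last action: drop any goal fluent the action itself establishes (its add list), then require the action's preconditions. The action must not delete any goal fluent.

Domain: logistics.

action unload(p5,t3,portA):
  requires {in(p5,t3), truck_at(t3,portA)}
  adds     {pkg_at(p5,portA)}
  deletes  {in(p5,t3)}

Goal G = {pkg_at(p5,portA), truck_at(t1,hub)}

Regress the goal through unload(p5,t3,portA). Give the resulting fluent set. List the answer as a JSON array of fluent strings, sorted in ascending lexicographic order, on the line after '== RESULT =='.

Compute (G \ add) ∪ pre:
  G ∩ del = {}  (empty — regression defined)
  G \ add = {pkg_at(p5,portA), truck_at(t1,hub)} \ {pkg_at(p5,portA)} = {truck_at(t1,hub)}
  ∪ pre   = {truck_at(t1,hub)} ∪ {in(p5,t3), truck_at(t3,portA)}
          = {in(p5,t3), truck_at(t1,hub), truck_at(t3,portA)}

== RESULT ==
["in(p5,t3)", "truck_at(t1,hub)", "truck_at(t3,portA)"]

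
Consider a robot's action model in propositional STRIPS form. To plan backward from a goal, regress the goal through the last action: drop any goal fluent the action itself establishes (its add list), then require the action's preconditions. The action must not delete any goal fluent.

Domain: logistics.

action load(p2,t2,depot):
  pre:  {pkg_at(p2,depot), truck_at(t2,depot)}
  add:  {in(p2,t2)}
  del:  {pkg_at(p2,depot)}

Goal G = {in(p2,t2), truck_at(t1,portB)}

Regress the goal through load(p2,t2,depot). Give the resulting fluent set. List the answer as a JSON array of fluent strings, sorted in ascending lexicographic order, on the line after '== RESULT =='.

Compute (G \ add) ∪ pre:
  G ∩ del = {}  (empty — regression defined)
  G \ add = {in(p2,t2), truck_at(t1,portB)} \ {in(p2,t2)} = {truck_at(t1,portB)}
  ∪ pre   = {truck_at(t1,portB)} ∪ {pkg_at(p2,depot), truck_at(t2,depot)}
          = {pkg_at(p2,depot), truck_at(t1,portB), truck_at(t2,depot)}

== RESULT ==
["pkg_at(p2,depot)", "truck_at(t1,portB)", "truck_at(t2,depot)"]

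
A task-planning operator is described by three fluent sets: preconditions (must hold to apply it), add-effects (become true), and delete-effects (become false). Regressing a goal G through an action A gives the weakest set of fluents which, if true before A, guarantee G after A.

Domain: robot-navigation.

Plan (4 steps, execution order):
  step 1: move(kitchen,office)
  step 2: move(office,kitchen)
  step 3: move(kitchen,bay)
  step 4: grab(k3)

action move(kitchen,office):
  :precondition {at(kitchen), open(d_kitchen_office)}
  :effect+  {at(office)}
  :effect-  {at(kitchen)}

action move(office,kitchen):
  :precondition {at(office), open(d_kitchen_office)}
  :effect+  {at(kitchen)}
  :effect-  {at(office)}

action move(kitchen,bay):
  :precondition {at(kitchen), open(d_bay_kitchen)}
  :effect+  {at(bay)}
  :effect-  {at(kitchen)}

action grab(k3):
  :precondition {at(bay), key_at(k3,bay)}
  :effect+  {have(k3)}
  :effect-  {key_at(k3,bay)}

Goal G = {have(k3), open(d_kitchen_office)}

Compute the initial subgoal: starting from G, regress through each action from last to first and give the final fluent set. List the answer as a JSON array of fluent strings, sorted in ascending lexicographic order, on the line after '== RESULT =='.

Work backward from the goal:
  through step 4 (grab(k3)): drop {have(k3)}, keep {open(d_kitchen_office)}, require {at(bay), key_at(k3,bay)}
    → {at(bay), key_at(k3,bay), open(d_kitchen_office)}
  through step 3 (move(kitchen,bay)): drop {at(bay)}, keep {key_at(k3,bay), open(d_kitchen_office)}, require {at(kitchen), open(d_bay_kitchen)}
    → {at(kitchen), key_at(k3,bay), open(d_bay_kitchen), open(d_kitchen_office)}
  through step 2 (move(office,kitchen)): drop {at(kitchen)}, keep {key_at(k3,bay), open(d_bay_kitchen), open(d_kitchen_office)}, require {at(office), open(d_kitchen_office)}
    → {at(office), key_at(k3,bay), open(d_bay_kitchen), open(d_kitchen_office)}
  through step 1 (move(kitchen,office)): drop {at(office)}, keep {key_at(k3,bay), open(d_bay_kitchen), open(d_kitchen_office)}, require {at(kitchen), open(d_kitchen_office)}
    → {at(kitchen), key_at(k3,bay), open(d_bay_kitchen), open(d_kitchen_office)}

== RESULT ==
["at(kitchen)", "key_at(k3,bay)", "open(d_bay_kitchen)", "open(d_kitchen_office)"]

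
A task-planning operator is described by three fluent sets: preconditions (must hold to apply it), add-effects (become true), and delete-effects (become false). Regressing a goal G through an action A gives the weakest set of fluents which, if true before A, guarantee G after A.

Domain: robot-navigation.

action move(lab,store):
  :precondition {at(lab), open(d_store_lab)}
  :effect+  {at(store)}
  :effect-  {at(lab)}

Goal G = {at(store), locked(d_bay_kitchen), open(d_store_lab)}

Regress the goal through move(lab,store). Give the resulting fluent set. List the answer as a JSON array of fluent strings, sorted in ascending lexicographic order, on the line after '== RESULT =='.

Compute (G \ add) ∪ pre:
  G ∩ del = {}  (empty — regression defined)
  G \ add = {at(store), locked(d_bay_kitchen), open(d_store_lab)} \ {at(store)} = {locked(d_bay_kitchen), open(d_store_lab)}
  ∪ pre   = {locked(d_bay_kitchen), open(d_store_lab)} ∪ {at(lab), open(d_store_lab)}
          = {at(lab), locked(d_bay_kitchen), open(d_store_lab)}

== RESULT ==
["at(lab)", "locked(d_bay_kitchen)", "open(d_store_lab)"]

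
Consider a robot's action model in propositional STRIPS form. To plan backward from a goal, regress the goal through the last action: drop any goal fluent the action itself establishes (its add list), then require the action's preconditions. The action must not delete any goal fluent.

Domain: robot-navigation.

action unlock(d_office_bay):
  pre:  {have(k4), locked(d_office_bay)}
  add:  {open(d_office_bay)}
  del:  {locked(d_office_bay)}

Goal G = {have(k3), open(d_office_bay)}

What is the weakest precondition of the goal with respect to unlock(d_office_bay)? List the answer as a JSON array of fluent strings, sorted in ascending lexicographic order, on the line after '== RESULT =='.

Compute (G \ add) ∪ pre:
  G ∩ del = {}  (empty — regression defined)
  G \ add = {have(k3), open(d_office_bay)} \ {open(d_office_bay)} = {have(k3)}
  ∪ pre   = {have(k3)} ∪ {have(k4), locked(d_office_bay)}
          = {have(k3), have(k4), locked(d_office_bay)}

== RESULT ==
["have(k3)", "have(k4)", "locked(d_office_bay)"]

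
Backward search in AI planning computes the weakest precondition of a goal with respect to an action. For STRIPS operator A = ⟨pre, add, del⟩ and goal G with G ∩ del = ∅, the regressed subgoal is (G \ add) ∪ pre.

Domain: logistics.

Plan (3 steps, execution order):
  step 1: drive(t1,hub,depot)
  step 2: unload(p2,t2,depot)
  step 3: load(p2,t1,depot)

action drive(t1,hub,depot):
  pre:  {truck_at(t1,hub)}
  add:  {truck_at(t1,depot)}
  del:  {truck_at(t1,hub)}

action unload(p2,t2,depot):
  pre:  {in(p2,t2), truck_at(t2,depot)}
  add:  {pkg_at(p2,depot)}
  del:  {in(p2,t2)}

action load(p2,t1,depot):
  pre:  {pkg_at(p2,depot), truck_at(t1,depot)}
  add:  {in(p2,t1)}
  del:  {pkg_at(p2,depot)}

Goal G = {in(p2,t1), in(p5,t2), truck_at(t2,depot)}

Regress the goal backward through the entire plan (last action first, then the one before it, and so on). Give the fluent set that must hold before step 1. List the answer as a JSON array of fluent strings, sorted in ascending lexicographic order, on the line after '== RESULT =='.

Work backward from the goal:
  through step 3 (load(p2,t1,depot)): drop {in(p2,t1)}, keep {in(p5,t2), truck_at(t2,depot)}, require {pkg_at(p2,depot), truck_at(t1,depot)}
    → {in(p5,t2), pkg_at(p2,depot), truck_at(t1,depot), truck_at(t2,depot)}
  through step 2 (unload(p2,t2,depot)): drop {pkg_at(p2,depot)}, keep {in(p5,t2), truck_at(t1,depot), truck_at(t2,depot)}, require {in(p2,t2), truck_at(t2,depot)}
    → {in(p2,t2), in(p5,t2), truck_at(t1,depot), truck_at(t2,depot)}
  through step 1 (drive(t1,hub,depot)): drop {truck_at(t1,depot)}, keep {in(p2,t2), in(p5,t2), truck_at(t2,depot)}, require {truck_at(t1,hub)}
    → {in(p2,t2), in(p5,t2), truck_at(t1,hub), truck_at(t2,depot)}

== RESULT ==
["in(p2,t2)", "in(p5,t2)", "truck_at(t1,hub)", "truck_at(t2,depot)"]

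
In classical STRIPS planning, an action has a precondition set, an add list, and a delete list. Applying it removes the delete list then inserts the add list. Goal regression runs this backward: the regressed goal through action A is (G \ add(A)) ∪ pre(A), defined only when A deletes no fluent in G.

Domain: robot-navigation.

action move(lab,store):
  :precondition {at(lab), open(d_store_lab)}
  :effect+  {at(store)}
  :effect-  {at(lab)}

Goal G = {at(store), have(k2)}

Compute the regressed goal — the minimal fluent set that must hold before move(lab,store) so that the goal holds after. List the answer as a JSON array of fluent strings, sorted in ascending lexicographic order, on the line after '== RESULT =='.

Compute (G \ add) ∪ pre:
  G ∩ del = {}  (empty — regression defined)
  G \ add = {at(store), have(k2)} \ {at(store)} = {have(k2)}
  ∪ pre   = {have(k2)} ∪ {at(lab), open(d_store_lab)}
          = {at(lab), have(k2), open(d_store_lab)}

== RESULT ==
["at(lab)", "have(k2)", "open(d_store_lab)"]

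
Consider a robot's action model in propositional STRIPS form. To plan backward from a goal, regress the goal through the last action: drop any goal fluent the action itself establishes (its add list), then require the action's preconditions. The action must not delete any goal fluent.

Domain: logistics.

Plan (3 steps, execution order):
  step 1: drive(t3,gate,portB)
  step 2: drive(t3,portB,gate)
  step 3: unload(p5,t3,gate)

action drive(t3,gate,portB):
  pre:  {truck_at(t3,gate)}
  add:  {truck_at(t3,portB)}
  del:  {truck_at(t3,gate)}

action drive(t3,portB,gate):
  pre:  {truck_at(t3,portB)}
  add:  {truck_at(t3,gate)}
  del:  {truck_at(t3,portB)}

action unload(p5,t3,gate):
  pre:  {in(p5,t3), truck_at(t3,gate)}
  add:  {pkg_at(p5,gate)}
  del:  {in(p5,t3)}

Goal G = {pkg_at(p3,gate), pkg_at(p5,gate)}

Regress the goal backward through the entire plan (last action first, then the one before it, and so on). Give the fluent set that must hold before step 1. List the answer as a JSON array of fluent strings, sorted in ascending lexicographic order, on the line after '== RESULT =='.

Work backward from the goal:
  through step 3 (unload(p5,t3,gate)): drop {pkg_at(p5,gate)}, keep {pkg_at(p3,gate)}, require {in(p5,t3), truck_at(t3,gate)}
    → {in(p5,t3), pkg_at(p3,gate), truck_at(t3,gate)}
  through step 2 (drive(t3,portB,gate)): drop {truck_at(t3,gate)}, keep {in(p5,t3), pkg_at(p3,gate)}, require {truck_at(t3,portB)}
    → {in(p5,t3), pkg_at(p3,gate), truck_at(t3,portB)}
  through step 1 (drive(t3,gate,portB)): drop {truck_at(t3,portB)}, keep {in(p5,t3), pkg_at(p3,gate)}, require {truck_at(t3,gate)}
    → {in(p5,t3), pkg_at(p3,gate), truck_at(t3,gate)}

== RESULT ==
["in(p5,t3)", "pkg_at(p3,gate)", "truck_at(t3,gate)"]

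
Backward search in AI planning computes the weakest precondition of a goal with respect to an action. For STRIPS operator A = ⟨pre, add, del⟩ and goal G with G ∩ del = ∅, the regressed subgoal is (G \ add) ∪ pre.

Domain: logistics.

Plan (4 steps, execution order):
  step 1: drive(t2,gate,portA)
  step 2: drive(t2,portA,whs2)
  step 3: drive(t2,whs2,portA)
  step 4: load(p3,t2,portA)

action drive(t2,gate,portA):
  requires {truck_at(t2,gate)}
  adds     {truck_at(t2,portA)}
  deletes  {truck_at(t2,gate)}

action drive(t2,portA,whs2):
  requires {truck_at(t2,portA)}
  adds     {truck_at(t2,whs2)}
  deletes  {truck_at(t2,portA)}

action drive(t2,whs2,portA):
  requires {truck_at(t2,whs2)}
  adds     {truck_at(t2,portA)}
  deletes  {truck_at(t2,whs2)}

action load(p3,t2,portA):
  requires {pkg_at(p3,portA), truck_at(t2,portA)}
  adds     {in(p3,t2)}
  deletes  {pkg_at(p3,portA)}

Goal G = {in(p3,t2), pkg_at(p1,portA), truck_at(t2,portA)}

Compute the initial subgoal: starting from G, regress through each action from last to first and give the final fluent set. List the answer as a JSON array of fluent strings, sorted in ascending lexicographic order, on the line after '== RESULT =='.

Regress step by step:
  through step 4 (load(p3,t2,portA)): drop {in(p3,t2)}, keep {pkg_at(p1,portA), truck_at(t2,portA)}, require {pkg_at(p3,portA), truck_at(t2,portA)}
    → {pkg_at(p1,portA), pkg_at(p3,portA), truck_at(t2,portA)}
  through step 3 (drive(t2,whs2,portA)): drop {truck_at(t2,portA)}, keep {pkg_at(p1,portA), pkg_at(p3,portA)}, require {truck_at(t2,whs2)}
    → {pkg_at(p1,portA), pkg_at(p3,portA), truck_at(t2,whs2)}
  through step 2 (drive(t2,portA,whs2)): drop {truck_at(t2,whs2)}, keep {pkg_at(p1,portA), pkg_at(p3,portA)}, require {truck_at(t2,portA)}
    → {pkg_at(p1,portA), pkg_at(p3,portA), truck_at(t2,portA)}
  through step 1 (drive(t2,gate,portA)): drop {truck_at(t2,portA)}, keep {pkg_at(p1,portA), pkg_at(p3,portA)}, require {truck_at(t2,gate)}
    → {pkg_at(p1,portA), pkg_at(p3,portA), truck_at(t2,gate)}

== RESULT ==
["pkg_at(p1,portA)", "pkg_at(p3,portA)", "truck_at(t2,gate)"]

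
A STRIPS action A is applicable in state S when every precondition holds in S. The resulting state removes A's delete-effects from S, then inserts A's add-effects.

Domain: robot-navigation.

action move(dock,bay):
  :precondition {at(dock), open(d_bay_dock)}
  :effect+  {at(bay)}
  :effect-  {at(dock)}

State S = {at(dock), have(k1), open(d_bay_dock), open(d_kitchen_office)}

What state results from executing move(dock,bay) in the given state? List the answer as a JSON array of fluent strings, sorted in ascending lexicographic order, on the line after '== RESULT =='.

Compute (S \ del) ∪ add:
  pre ⊆ S: {at(dock), open(d_bay_dock)} ⊆ S  — applicable
  S \ del = {have(k1), open(d_bay_dock), open(d_kitchen_office)}
  ∪ add   = {at(bay), have(k1), open(d_bay_dock), open(d_kitchen_office)}

== RESULT ==
["at(bay)", "have(k1)", "open(d_bay_dock)", "open(d_kitchen_office)"]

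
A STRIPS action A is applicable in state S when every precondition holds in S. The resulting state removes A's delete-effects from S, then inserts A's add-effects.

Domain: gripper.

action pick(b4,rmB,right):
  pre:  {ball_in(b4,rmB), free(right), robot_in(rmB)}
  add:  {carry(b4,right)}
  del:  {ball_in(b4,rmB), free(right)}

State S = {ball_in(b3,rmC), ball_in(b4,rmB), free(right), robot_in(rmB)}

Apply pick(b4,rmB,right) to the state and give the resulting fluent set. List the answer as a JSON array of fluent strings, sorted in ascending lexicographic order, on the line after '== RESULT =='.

Compute (S \ del) ∪ add:
  pre ⊆ S: {ball_in(b4,rmB), free(right), robot_in(rmB)} ⊆ S  — applicable
  S \ del = {ball_in(b3,rmC), robot_in(rmB)}
  ∪ add   = {ball_in(b3,rmC), carry(b4,right), robot_in(rmB)}

== RESULT ==
["ball_in(b3,rmC)", "carry(b4,right)", "robot_in(rmB)"]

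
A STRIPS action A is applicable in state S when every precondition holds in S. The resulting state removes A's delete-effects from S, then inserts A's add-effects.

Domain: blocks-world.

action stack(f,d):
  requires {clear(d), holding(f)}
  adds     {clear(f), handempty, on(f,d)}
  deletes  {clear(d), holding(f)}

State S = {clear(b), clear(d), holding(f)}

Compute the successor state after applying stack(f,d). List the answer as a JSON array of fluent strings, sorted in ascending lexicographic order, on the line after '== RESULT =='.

Progress:
  pre ⊆ S: {clear(d), holding(f)} ⊆ S  — applicable
  S \ del = {clear(b)}
  ∪ add   = {clear(b), clear(f), handempty, on(f,d)}

== RESULT ==
["clear(b)", "clear(f)", "handempty", "on(f,d)"]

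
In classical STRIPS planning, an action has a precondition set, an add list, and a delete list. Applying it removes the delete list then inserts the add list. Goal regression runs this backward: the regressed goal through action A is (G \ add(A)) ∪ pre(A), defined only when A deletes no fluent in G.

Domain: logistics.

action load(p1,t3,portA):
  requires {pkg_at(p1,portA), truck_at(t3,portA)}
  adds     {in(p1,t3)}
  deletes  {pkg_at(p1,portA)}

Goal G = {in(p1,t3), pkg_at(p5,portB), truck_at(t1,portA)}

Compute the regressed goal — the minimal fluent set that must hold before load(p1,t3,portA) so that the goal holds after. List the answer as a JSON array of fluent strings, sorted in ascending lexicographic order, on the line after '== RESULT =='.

Regress:
  G ∩ del = {}  (empty — regression defined)
  G \ add = {in(p1,t3), pkg_at(p5,portB), truck_at(t1,portA)} \ {in(p1,t3)} = {pkg_at(p5,portB), truck_at(t1,portA)}
  ∪ pre   = {pkg_at(p5,portB), truck_at(t1,portA)} ∪ {pkg_at(p1,portA), truck_at(t3,portA)}
          = {pkg_at(p1,portA), pkg_at(p5,portB), truck_at(t1,portA), truck_at(t3,portA)}

== RESULT ==
["pkg_at(p1,portA)", "pkg_at(p5,portB)", "truck_at(t1,portA)", "truck_at(t3,portA)"]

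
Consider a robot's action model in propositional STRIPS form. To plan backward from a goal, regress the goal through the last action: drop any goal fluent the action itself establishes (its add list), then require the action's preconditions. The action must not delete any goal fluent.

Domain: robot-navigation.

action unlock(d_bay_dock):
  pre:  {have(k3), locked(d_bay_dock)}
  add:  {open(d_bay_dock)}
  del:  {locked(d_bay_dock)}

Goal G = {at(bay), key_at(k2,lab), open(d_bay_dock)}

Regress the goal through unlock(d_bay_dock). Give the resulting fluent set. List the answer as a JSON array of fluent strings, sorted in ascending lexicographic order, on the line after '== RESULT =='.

Compute (G \ add) ∪ pre:
  G ∩ del = {}  (empty — regression defined)
  G \ add = {at(bay), key_at(k2,lab), open(d_bay_dock)} \ {open(d_bay_dock)} = {at(bay), key_at(k2,lab)}
  ∪ pre   = {at(bay), key_at(k2,lab)} ∪ {have(k3), locked(d_bay_dock)}
          = {at(bay), have(k3), key_at(k2,lab), locked(d_bay_dock)}

== RESULT ==
["at(bay)", "have(k3)", "key_at(k2,lab)", "locked(d_bay_dock)"]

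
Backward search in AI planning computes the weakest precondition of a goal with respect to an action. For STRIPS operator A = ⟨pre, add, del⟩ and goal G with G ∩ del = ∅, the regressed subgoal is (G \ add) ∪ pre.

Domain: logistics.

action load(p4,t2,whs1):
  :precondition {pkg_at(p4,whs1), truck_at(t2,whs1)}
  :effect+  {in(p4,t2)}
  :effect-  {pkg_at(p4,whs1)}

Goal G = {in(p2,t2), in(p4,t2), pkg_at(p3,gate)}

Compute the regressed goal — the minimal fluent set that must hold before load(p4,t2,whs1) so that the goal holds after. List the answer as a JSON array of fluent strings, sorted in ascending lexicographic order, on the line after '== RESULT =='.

Regress:
  G ∩ del = {}  (empty — regression defined)
  G \ add = {in(p2,t2), in(p4,t2), pkg_at(p3,gate)} \ {in(p4,t2)} = {in(p2,t2), pkg_at(p3,gate)}
  ∪ pre   = {in(p2,t2), pkg_at(p3,gate)} ∪ {pkg_at(p4,whs1), truck_at(t2,whs1)}
          = {in(p2,t2), pkg_at(p3,gate), pkg_at(p4,whs1), truck_at(t2,whs1)}

== RESULT ==
["in(p2,t2)", "pkg_at(p3,gate)", "pkg_at(p4,whs1)", "truck_at(t2,whs1)"]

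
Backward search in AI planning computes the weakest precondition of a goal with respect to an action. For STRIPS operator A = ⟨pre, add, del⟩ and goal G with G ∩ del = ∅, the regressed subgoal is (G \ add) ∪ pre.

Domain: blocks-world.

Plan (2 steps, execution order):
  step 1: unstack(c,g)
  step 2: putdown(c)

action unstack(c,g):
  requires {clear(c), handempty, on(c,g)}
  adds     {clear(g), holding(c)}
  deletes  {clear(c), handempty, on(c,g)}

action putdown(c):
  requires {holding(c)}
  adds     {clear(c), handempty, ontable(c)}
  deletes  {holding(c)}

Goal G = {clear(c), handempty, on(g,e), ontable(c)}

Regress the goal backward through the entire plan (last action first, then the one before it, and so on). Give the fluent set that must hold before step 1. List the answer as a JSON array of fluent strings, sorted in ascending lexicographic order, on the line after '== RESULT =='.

Regress step by step:
  through step 2 (putdown(c)): drop {clear(c), handempty, ontable(c)}, keep {on(g,e)}, require {holding(c)}
    → {holding(c), on(g,e)}
  through step 1 (unstack(c,g)): drop {holding(c)}, keep {on(g,e)}, require {clear(c), handempty, on(c,g)}
    → {clear(c), handempty, on(c,g), on(g,e)}

== RESULT ==
["clear(c)", "handempty", "on(c,g)", "on(g,e)"]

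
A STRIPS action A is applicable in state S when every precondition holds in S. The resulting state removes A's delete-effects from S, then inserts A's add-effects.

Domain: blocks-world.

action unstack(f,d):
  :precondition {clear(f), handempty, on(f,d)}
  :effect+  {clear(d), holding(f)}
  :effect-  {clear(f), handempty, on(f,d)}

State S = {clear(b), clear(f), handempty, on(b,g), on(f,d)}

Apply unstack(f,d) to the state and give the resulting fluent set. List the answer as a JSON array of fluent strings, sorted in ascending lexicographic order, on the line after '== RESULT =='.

Compute (S \ del) ∪ add:
  pre ⊆ S: {clear(f), handempty, on(f,d)} ⊆ S  — applicable
  S \ del = {clear(b), on(b,g)}
  ∪ add   = {clear(b), clear(d), holding(f), on(b,g)}

== RESULT ==
["clear(b)", "clear(d)", "holding(f)", "on(b,g)"]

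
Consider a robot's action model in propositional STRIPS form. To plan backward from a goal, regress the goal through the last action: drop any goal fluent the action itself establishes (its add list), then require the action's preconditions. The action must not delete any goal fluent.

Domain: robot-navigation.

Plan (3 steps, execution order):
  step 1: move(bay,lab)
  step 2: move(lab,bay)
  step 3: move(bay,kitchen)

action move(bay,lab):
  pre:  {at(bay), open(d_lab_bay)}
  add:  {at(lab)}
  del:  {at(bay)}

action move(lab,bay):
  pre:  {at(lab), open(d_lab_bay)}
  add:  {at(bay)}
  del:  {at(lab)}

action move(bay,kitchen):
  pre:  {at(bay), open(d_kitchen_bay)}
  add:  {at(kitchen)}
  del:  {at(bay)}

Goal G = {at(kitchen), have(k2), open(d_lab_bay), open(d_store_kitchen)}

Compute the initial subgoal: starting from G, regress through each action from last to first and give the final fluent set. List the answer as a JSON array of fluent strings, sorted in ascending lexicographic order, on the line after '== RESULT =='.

Work backward from the goal:
  through step 3 (move(bay,kitchen)): drop {at(kitchen)}, keep {have(k2), open(d_lab_bay), open(d_store_kitchen)}, require {at(bay), open(d_kitchen_bay)}
    → {at(bay), have(k2), open(d_kitchen_bay), open(d_lab_bay), open(d_store_kitchen)}
  through step 2 (move(lab,bay)): drop {at(bay)}, keep {have(k2), open(d_kitchen_bay), open(d_lab_bay), open(d_store_kitchen)}, require {at(lab), open(d_lab_bay)}
    → {at(lab), have(k2), open(d_kitchen_bay), open(d_lab_bay), open(d_store_kitchen)}
  through step 1 (move(bay,lab)): drop {at(lab)}, keep {have(k2), open(d_kitchen_bay), open(d_lab_bay), open(d_store_kitchen)}, require {at(bay), open(d_lab_bay)}
    → {at(bay), have(k2), open(d_kitchen_bay), open(d_lab_bay), open(d_store_kitchen)}

== RESULT ==
["at(bay)", "have(k2)", "open(d_kitchen_bay)", "open(d_lab_bay)", "open(d_store_kitchen)"]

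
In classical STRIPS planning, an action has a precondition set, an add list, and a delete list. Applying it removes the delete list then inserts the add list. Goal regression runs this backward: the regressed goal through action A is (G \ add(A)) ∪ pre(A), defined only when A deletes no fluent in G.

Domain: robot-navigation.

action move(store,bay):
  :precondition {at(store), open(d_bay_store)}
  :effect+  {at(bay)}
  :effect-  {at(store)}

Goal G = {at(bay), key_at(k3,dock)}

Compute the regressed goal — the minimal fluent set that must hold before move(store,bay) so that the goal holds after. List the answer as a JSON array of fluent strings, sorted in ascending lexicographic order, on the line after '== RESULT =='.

Regress:
  G ∩ del = {}  (empty — regression defined)
  G \ add = {at(bay), key_at(k3,dock)} \ {at(bay)} = {key_at(k3,dock)}
  ∪ pre   = {key_at(k3,dock)} ∪ {at(store), open(d_bay_store)}
          = {at(store), key_at(k3,dock), open(d_bay_store)}

== RESULT ==
["at(store)", "key_at(k3,dock)", "open(d_bay_store)"]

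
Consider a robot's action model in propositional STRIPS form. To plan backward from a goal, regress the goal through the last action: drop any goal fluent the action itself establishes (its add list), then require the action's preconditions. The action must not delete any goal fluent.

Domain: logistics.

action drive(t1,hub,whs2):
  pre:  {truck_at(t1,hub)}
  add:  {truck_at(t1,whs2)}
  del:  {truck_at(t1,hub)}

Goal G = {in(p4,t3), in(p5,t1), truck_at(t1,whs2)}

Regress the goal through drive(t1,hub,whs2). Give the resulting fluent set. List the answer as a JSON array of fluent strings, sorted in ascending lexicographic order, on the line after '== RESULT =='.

Regress:
  G ∩ del = {}  (empty — regression defined)
  G \ add = {in(p4,t3), in(p5,t1), truck_at(t1,whs2)} \ {truck_at(t1,whs2)} = {in(p4,t3), in(p5,t1)}
  ∪ pre   = {in(p4,t3), in(p5,t1)} ∪ {truck_at(t1,hub)}
          = {in(p4,t3), in(p5,t1), truck_at(t1,hub)}

== RESULT ==
["in(p4,t3)", "in(p5,t1)", "truck_at(t1,hub)"]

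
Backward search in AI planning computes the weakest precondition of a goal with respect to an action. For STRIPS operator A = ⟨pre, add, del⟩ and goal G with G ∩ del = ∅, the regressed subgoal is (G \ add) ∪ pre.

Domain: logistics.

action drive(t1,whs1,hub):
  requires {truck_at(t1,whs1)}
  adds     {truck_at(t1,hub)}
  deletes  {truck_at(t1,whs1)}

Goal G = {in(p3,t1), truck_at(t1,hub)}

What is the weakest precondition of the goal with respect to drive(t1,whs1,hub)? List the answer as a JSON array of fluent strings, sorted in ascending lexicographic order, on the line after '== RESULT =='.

Compute (G \ add) ∪ pre:
  G ∩ del = {}  (empty — regression defined)
  G \ add = {in(p3,t1), truck_at(t1,hub)} \ {truck_at(t1,hub)} = {in(p3,t1)}
  ∪ pre   = {in(p3,t1)} ∪ {truck_at(t1,whs1)}
          = {in(p3,t1), truck_at(t1,whs1)}

== RESULT ==
["in(p3,t1)", "truck_at(t1,whs1)"]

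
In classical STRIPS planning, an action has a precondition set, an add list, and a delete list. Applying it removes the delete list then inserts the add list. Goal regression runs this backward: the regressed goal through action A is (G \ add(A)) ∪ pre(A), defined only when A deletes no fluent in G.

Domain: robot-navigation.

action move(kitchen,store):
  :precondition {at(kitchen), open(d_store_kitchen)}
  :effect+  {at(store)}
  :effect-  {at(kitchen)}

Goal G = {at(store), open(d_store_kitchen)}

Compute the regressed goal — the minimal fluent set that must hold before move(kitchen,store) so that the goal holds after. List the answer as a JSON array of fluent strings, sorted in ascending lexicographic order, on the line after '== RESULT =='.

Compute (G \ add) ∪ pre:
  G ∩ del = {}  (empty — regression defined)
  G \ add = {at(store), open(d_store_kitchen)} \ {at(store)} = {open(d_store_kitchen)}
  ∪ pre   = {open(d_store_kitchen)} ∪ {at(kitchen), open(d_store_kitchen)}
          = {at(kitchen), open(d_store_kitchen)}

== RESULT ==
["at(kitchen)", "open(d_store_kitchen)"]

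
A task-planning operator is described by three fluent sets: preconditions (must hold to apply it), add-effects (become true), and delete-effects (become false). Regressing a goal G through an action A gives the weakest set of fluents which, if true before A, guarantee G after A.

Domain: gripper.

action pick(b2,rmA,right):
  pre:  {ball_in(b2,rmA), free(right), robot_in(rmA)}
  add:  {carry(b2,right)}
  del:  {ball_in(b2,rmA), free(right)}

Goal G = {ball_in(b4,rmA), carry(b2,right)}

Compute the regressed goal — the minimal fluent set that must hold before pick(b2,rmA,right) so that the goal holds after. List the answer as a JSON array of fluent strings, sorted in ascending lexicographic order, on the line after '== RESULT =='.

Compute (G \ add) ∪ pre:
  G ∩ del = {}  (empty — regression defined)
  G \ add = {ball_in(b4,rmA), carry(b2,right)} \ {carry(b2,right)} = {ball_in(b4,rmA)}
  ∪ pre   = {ball_in(b4,rmA)} ∪ {ball_in(b2,rmA), free(right), robot_in(rmA)}
          = {ball_in(b2,rmA), ball_in(b4,rmA), free(right), robot_in(rmA)}

== RESULT ==
["ball_in(b2,rmA)", "ball_in(b4,rmA)", "free(right)", "robot_in(rmA)"]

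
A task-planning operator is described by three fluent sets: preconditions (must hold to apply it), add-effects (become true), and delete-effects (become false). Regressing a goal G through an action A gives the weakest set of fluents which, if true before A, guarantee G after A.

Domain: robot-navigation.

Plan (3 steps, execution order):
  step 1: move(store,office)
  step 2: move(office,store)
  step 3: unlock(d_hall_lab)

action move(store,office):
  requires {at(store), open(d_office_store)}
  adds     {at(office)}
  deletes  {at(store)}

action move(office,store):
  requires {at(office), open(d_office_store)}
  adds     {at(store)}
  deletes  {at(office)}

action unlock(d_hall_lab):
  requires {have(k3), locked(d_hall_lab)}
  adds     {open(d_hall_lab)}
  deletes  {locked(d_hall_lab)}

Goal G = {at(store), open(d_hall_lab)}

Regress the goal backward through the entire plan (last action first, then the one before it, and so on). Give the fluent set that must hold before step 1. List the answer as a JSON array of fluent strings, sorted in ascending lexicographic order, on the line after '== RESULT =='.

Work backward from the goal:
  through step 3 (unlock(d_hall_lab)): drop {open(d_hall_lab)}, keep {at(store)}, require {have(k3), locked(d_hall_lab)}
    → {at(store), have(k3), locked(d_hall_lab)}
  through step 2 (move(office,store)): drop {at(store)}, keep {have(k3), locked(d_hall_lab)}, require {at(office), open(d_office_store)}
    → {at(office), have(k3), locked(d_hall_lab), open(d_office_store)}
  through step 1 (move(store,office)): drop {at(office)}, keep {have(k3), locked(d_hall_lab), open(d_office_store)}, require {at(store), open(d_office_store)}
    → {at(store), have(k3), locked(d_hall_lab), open(d_office_store)}

== RESULT ==
["at(store)", "have(k3)", "locked(d_hall_lab)", "open(d_office_store)"]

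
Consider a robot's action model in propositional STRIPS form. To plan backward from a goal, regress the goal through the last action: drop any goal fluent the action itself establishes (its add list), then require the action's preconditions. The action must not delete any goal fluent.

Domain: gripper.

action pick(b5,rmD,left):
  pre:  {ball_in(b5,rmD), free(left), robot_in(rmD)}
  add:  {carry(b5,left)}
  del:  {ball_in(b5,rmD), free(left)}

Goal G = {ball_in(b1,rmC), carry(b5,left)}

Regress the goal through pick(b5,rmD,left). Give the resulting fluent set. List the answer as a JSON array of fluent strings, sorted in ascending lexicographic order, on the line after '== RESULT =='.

Compute (G \ add) ∪ pre:
  G ∩ del = {}  (empty — regression defined)
  G \ add = {ball_in(b1,rmC), carry(b5,left)} \ {carry(b5,left)} = {ball_in(b1,rmC)}
  ∪ pre   = {ball_in(b1,rmC)} ∪ {ball_in(b5,rmD), free(left), robot_in(rmD)}
          = {ball_in(b1,rmC), ball_in(b5,rmD), free(left), robot_in(rmD)}

== RESULT ==
["ball_in(b1,rmC)", "ball_in(b5,rmD)", "free(left)", "robot_in(rmD)"]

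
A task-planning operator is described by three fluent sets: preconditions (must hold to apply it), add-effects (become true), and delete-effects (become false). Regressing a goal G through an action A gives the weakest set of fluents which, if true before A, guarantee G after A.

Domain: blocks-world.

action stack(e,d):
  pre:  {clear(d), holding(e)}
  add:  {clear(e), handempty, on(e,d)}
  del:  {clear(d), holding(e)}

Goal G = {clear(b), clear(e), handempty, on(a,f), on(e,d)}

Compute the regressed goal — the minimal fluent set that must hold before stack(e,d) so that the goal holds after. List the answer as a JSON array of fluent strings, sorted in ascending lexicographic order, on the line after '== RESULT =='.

Compute (G \ add) ∪ pre:
  G ∩ del = {}  (empty — regression defined)
  G \ add = {clear(b), clear(e), handempty, on(a,f), on(e,d)} \ {clear(e), handempty, on(e,d)} = {clear(b), on(a,f)}
  ∪ pre   = {clear(b), on(a,f)} ∪ {clear(d), holding(e)}
          = {clear(b), clear(d), holding(e), on(a,f)}

== RESULT ==
["clear(b)", "clear(d)", "holding(e)", "on(a,f)"]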